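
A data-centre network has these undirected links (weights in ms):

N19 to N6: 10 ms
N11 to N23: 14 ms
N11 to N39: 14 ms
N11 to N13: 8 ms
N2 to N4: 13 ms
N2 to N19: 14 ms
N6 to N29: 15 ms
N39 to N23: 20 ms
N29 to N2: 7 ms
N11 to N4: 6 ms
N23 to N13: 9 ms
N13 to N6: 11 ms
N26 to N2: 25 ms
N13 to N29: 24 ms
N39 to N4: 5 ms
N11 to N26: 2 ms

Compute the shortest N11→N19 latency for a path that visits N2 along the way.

Best N11 to N2: N11–N4–N2 costing 19
Best N2 to N19: N2–N19 costing 14
Total via N2: 19 + 14 = 33 ms.

33 ms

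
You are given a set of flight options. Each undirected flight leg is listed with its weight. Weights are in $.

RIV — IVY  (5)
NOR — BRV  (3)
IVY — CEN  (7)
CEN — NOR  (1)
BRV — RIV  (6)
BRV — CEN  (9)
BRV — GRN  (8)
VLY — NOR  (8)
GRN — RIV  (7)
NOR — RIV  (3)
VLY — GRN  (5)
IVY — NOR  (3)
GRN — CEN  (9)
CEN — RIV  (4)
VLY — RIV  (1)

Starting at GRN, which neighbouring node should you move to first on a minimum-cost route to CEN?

Enumerating some paths:
GRN–VLY–RIV–CEN: 5+1+4 = 10
GRN–VLY–RIV–NOR–CEN: 5+1+3+1 = 10
GRN–CEN: 9 = 9
The minimum is $9 via GRN–CEN.
So from GRN the first move is to CEN.

CEN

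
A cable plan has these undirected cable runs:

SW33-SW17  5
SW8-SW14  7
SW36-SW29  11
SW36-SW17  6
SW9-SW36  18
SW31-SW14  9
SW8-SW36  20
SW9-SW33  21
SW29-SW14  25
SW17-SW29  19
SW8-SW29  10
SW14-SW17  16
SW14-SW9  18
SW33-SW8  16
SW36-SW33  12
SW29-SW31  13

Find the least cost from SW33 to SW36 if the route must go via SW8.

36

Shortest SW33→SW8: SW33 → SW8 = 16
Best SW8 to SW36: SW8 → SW36 costing 20
Total via SW8: 16 + 20 = 36.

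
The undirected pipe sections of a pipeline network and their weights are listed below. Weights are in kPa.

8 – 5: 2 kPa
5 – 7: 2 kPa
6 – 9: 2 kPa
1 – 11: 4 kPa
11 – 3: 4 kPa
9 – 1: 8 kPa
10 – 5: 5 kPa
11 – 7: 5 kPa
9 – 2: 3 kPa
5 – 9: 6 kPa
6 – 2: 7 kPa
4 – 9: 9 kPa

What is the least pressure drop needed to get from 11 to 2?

Shortest distances from 11:
11: 0
1: 4  (via 11)
3: 4  (via 11)
7: 5  (via 11)
5: 7  (via 7)
8: 9  (via 5)
9: 12  (via 1)
10: 12  (via 5)
6: 14  (via 9)
2: 15  (via 9)
Shortest route: 11 → 1 → 9 → 2 = 15 kPa.

15 kPa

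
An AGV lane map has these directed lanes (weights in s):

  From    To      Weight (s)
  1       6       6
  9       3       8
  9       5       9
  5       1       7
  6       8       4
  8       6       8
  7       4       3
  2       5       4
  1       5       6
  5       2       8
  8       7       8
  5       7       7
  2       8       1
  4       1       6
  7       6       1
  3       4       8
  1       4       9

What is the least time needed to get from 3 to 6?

20 s

Compare a few routes:
3–4–1–6: 8+6+6 = 20
3–4–1–5–7–6: 8+6+6+7+1 = 28
3–4–1–5–2–8–6: 8+6+6+8+1+8 = 37
Cheapest is 3–4–1–6 at 20 s.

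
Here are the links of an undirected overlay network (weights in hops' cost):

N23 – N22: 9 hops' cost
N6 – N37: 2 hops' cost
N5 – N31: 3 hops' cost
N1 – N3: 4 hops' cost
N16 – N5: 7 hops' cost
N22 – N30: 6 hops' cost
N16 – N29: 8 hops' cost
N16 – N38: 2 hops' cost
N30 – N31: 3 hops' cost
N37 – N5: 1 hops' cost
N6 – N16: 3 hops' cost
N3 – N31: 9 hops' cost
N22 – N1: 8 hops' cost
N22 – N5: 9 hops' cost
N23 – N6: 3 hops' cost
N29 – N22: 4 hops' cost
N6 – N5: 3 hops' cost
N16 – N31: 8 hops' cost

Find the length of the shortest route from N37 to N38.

Compare a few routes:
N37 - N6 - N16 - N38: 2+3+2 = 7
N37 - N5 - N16 - N38: 1+7+2 = 10
N37 - N5 - N6 - N16 - N38: 1+3+3+2 = 9
The minimum is 7 hops' cost via N37 - N6 - N16 - N38.

7 hops' cost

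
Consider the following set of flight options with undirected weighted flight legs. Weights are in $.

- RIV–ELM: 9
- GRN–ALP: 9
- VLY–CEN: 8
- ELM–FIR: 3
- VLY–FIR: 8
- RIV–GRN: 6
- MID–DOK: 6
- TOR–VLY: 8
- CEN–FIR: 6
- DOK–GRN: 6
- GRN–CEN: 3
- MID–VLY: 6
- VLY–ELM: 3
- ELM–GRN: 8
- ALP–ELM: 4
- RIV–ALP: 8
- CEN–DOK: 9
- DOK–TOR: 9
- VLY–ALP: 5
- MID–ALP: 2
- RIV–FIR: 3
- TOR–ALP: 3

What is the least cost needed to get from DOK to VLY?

Candidate routes:
DOK–MID–ALP–VLY: 6+2+5 = 13
DOK–MID–VLY: 6+6 = 12
The minimum is $12 via DOK–MID–VLY.

$12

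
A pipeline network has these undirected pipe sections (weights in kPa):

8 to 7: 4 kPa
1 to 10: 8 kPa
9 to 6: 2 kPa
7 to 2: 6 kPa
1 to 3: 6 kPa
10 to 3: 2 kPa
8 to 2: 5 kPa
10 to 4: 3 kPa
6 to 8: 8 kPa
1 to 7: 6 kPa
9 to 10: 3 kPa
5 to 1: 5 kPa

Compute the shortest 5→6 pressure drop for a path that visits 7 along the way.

23 kPa

Best 5 to 7: 5 → 1 → 7 costing 11
Shortest 7→6: 7 → 8 → 6 = 12
Total via 7: 11 + 12 = 23 kPa.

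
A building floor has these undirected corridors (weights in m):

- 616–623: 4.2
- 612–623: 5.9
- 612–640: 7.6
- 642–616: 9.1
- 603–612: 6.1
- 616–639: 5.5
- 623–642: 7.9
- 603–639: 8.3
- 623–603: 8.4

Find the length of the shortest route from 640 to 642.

21.4 m

Enumerating some paths:
640 → 612 → 603 → 623 → 642: 7.6+6.1+8.4+7.9 = 30
640 → 612 → 623 → 616 → 642: 7.6+5.9+4.2+9.1 = 26.8
640 → 612 → 623 → 642: 7.6+5.9+7.9 = 21.4
Cheapest is 640 → 612 → 623 → 642 at 21.4 m.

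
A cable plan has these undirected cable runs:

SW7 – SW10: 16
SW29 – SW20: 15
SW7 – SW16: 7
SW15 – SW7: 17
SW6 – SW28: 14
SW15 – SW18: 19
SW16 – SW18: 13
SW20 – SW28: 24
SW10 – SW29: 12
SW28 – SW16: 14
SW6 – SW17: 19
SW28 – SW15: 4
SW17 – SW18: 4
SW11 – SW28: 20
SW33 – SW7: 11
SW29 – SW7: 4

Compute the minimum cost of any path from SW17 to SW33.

35

Candidate routes:
SW17 → SW18 → SW15 → SW7 → SW33: 4+19+17+11 = 51
SW17 → SW18 → SW16 → SW7 → SW33: 4+13+7+11 = 35
The minimum is 35 via SW17 → SW18 → SW16 → SW7 → SW33.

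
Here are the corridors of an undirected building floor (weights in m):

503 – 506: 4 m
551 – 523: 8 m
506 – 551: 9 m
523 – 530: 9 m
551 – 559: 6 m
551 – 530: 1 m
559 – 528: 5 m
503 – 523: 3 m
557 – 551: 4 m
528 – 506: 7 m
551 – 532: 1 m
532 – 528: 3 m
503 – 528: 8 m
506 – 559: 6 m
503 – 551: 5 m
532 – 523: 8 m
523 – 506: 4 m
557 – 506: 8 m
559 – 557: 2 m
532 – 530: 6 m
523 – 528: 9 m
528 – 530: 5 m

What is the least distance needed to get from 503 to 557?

Running Dijkstra from 503:
503: 0
523: 3  (via 503)
506: 4  (via 503)
551: 5  (via 503)
530: 6  (via 551)
532: 6  (via 551)
528: 8  (via 503)
557: 9  (via 551)
Shortest route: 503 → 551 → 557 = 9 m.

9 m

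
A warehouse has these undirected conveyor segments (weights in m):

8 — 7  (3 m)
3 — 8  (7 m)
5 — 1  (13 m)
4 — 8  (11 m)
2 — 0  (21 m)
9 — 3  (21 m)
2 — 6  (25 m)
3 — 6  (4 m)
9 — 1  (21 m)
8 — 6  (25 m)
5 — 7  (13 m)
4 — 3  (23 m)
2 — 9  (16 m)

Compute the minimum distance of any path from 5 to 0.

Compare a few routes:
5–7–8–3–9–2–0: 13+3+7+21+16+21 = 81
5–7–8–3–6–2–0: 13+3+7+4+25+21 = 73
5–1–9–2–0: 13+21+16+21 = 71
Cheapest is 5–1–9–2–0 at 71 m.

71 m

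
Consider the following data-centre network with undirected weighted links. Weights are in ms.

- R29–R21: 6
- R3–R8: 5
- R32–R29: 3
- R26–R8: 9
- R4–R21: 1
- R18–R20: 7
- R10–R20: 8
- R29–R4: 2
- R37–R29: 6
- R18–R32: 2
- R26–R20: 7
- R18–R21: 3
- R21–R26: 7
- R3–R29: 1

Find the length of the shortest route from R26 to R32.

12 ms

Settle nodes by increasing distance from R26:
R26: 0
R20: 7  (via R26)
R21: 7  (via R26)
R4: 8  (via R21)
R8: 9  (via R26)
R29: 10  (via R4)
R18: 10  (via R21)
R3: 11  (via R29)
R32: 12  (via R18)
Shortest route: R26–R21–R18–R32 = 12 ms.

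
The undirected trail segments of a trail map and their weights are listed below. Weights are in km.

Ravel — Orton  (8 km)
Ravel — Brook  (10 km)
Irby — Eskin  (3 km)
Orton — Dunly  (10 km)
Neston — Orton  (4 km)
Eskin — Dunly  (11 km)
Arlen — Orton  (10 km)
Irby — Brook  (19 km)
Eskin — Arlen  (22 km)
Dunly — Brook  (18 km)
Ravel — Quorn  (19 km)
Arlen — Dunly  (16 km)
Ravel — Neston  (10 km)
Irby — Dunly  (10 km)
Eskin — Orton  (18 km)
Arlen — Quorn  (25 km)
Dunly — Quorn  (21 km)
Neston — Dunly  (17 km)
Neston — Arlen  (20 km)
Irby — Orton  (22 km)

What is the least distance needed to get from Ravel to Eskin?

Compare a few routes:
Ravel–Orton–Dunly–Eskin: 8+10+11 = 29
Ravel–Neston–Orton–Eskin: 10+4+18 = 32
Ravel–Orton–Dunly–Irby–Eskin: 8+10+10+3 = 31
Ravel–Orton–Eskin: 8+18 = 26
The minimum is 26 km via Ravel–Orton–Eskin.

26 km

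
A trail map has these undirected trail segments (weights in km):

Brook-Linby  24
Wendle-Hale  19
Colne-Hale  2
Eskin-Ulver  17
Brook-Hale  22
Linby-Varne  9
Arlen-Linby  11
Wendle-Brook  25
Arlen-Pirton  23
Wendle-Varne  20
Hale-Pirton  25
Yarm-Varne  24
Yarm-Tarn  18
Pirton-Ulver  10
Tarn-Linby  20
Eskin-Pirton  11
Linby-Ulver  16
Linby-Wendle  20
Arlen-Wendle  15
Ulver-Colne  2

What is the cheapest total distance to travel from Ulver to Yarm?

Candidate routes:
Ulver–Colne–Hale–Wendle–Varne–Yarm: 2+2+19+20+24 = 67
Ulver–Linby–Varne–Yarm: 16+9+24 = 49
Ulver–Linby–Tarn–Yarm: 16+20+18 = 54
Cheapest is Ulver–Linby–Varne–Yarm at 49 km.

49 km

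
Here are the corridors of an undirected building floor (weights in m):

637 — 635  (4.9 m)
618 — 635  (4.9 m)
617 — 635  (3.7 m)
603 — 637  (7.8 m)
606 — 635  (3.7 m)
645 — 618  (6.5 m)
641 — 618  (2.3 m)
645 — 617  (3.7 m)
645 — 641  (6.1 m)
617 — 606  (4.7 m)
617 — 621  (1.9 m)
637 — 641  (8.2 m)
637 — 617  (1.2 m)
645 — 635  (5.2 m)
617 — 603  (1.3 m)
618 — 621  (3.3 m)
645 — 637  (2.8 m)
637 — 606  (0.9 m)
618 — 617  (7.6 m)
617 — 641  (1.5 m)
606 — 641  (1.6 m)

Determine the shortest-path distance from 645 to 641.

Settle nodes by increasing distance from 645:
645: 0
637: 2.8  (via 645)
606: 3.7  (via 637)
617: 3.7  (via 645)
603: 5  (via 617)
635: 5.2  (via 645)
641: 5.2  (via 617)
Shortest route: 645 → 617 → 641 = 5.2 m.

5.2 m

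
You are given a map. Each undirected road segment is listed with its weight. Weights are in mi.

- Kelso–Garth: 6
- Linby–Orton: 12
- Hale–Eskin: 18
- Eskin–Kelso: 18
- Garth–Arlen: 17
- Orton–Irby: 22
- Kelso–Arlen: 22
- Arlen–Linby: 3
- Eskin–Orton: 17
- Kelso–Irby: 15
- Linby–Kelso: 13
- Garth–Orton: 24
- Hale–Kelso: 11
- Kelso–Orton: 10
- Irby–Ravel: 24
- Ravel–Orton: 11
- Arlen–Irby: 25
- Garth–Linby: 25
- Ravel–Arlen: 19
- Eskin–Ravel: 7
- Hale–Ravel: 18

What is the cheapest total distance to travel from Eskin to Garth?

Candidate routes:
Eskin–Orton–Kelso–Garth: 17+10+6 = 33
Eskin–Kelso–Garth: 18+6 = 24
Eskin–Ravel–Orton–Kelso–Garth: 7+11+10+6 = 34
The minimum is 24 mi via Eskin–Kelso–Garth.

24 mi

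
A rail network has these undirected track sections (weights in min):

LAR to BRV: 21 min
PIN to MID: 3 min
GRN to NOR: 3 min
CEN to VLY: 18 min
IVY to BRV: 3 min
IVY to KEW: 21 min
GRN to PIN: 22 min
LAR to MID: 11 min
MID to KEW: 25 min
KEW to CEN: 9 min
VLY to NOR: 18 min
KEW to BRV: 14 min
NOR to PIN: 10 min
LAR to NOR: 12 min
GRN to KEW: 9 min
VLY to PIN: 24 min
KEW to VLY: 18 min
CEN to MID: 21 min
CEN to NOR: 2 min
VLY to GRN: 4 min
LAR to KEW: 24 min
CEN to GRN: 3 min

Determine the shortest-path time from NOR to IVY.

Settle nodes by increasing distance from NOR:
NOR: 0
CEN: 2  (via NOR)
GRN: 3  (via NOR)
VLY: 7  (via GRN)
PIN: 10  (via NOR)
KEW: 11  (via CEN)
LAR: 12  (via NOR)
MID: 13  (via PIN)
BRV: 25  (via KEW)
IVY: 28  (via BRV)
Shortest route: NOR → CEN → KEW → BRV → IVY = 28 min.

28 min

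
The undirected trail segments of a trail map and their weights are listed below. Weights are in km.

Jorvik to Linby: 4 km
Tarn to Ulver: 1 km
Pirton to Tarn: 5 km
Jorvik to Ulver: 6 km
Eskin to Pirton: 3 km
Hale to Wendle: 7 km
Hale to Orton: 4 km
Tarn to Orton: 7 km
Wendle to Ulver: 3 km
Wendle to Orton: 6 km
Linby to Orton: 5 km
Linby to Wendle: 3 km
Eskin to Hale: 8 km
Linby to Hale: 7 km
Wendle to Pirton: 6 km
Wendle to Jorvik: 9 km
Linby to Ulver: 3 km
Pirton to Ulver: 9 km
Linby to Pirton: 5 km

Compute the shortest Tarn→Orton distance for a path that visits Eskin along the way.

Shortest Tarn→Eskin: Tarn–Pirton–Eskin = 8
Best Eskin to Orton: Eskin–Hale–Orton costing 12
Total via Eskin: 8 + 12 = 20 km.

20 km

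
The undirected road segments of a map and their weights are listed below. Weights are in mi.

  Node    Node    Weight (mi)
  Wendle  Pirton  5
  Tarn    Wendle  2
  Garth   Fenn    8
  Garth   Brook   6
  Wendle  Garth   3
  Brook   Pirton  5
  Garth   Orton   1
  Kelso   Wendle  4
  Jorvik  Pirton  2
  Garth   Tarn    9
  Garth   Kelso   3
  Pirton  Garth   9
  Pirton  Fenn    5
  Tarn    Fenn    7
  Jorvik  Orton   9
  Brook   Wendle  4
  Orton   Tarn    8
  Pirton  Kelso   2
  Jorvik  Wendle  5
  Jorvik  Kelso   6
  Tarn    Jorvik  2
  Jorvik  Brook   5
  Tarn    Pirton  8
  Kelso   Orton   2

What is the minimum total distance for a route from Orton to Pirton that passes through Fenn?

Best Orton to Fenn: Orton → Garth → Fenn costing 9
Shortest Fenn→Pirton: Fenn → Pirton = 5
Total via Fenn: 9 + 5 = 14 mi.

14 mi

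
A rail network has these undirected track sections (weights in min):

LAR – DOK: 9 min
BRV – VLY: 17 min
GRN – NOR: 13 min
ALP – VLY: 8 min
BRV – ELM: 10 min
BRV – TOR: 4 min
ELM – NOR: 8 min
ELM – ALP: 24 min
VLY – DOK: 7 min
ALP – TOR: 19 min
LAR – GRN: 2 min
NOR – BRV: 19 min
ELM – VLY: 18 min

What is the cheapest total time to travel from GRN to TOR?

Shortest distances from GRN:
GRN: 0
LAR: 2  (via GRN)
DOK: 11  (via LAR)
NOR: 13  (via GRN)
VLY: 18  (via DOK)
ELM: 21  (via NOR)
ALP: 26  (via VLY)
BRV: 31  (via ELM)
TOR: 35  (via BRV)
Shortest route: GRN–NOR–ELM–BRV–TOR = 35 min.

35 min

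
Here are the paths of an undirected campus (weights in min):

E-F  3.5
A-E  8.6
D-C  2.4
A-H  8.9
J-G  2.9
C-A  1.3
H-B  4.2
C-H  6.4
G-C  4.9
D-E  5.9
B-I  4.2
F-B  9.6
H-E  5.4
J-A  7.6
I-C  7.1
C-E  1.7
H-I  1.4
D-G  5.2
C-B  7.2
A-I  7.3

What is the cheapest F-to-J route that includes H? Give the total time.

Shortest F→H: F–E–H = 8.9
Best H to J: H–C–G–J costing 14.2
Total via H: 8.9 + 14.2 = 23.1 min.

23.1 min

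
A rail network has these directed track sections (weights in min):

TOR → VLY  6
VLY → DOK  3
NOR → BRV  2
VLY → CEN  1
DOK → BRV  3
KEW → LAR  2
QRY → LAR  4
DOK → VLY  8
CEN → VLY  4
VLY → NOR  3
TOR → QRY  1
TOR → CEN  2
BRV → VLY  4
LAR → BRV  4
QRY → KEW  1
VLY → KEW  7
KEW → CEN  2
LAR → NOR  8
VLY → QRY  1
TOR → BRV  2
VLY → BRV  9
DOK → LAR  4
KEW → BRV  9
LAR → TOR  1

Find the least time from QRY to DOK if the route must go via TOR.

Shortest QRY→TOR: QRY–KEW–LAR–TOR = 4
Best TOR to DOK: TOR–VLY–DOK costing 9
Total via TOR: 4 + 9 = 13 min.

13 min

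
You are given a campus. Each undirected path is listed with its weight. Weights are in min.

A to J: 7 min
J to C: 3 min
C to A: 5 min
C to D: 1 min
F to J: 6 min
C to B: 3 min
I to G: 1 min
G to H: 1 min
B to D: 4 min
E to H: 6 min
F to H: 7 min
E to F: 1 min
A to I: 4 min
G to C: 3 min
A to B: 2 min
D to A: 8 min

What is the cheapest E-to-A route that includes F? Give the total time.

14 min

Shortest E→F: E–F = 1
Shortest F→A: F–J–A = 13
Total via F: 1 + 13 = 14 min.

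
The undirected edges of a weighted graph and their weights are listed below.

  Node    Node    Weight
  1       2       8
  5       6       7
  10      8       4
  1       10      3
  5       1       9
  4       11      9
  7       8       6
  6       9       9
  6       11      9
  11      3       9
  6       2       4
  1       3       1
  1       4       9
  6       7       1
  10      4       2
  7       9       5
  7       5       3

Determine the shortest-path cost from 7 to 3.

Compare a few routes:
7–8–10–1–3: 6+4+3+1 = 14
7–5–1–3: 3+9+1 = 13
The minimum is 13 via 7–5–1–3.

13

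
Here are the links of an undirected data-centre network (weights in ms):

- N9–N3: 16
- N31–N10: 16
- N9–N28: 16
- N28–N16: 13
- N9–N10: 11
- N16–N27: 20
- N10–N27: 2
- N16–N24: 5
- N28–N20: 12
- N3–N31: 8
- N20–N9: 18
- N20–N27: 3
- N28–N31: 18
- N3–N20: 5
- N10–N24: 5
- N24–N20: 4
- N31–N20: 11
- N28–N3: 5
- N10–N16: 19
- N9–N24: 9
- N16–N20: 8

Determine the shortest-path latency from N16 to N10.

10 ms

Candidate routes:
N16 → N20 → N27 → N10: 8+3+2 = 13
N16 → N24 → N10: 5+5 = 10
The minimum is 10 ms via N16 → N24 → N10.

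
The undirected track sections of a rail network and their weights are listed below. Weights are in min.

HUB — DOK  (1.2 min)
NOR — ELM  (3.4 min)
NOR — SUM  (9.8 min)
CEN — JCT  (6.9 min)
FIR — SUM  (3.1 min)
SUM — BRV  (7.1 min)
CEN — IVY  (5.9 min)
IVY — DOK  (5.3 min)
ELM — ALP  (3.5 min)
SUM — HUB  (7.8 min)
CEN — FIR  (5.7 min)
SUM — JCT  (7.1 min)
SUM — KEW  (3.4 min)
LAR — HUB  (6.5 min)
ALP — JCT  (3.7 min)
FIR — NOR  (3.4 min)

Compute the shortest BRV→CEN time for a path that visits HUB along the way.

27.3 min

Shortest BRV→HUB: BRV → SUM → HUB = 14.9
Best HUB to CEN: HUB → DOK → IVY → CEN costing 12.4
Total via HUB: 14.9 + 12.4 = 27.3 min.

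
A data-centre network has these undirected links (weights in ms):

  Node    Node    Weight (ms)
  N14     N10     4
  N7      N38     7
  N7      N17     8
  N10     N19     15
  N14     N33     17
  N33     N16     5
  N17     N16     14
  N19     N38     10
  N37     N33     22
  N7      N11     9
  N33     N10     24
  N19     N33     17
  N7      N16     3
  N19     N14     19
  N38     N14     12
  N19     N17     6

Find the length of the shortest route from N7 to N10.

Running Dijkstra from N7:
N7: 0
N16: 3  (via N7)
N38: 7  (via N7)
N33: 8  (via N16)
N17: 8  (via N7)
N11: 9  (via N7)
N19: 14  (via N17)
N14: 19  (via N38)
N10: 23  (via N14)
Shortest route: N7 → N38 → N14 → N10 = 23 ms.

23 ms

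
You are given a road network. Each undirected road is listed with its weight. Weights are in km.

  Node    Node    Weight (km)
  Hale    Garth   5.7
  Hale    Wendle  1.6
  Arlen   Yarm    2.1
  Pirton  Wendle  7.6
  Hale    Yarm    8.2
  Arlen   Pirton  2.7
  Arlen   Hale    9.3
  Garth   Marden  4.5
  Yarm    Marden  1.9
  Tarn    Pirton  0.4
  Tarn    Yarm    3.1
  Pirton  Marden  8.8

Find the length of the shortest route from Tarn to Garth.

Compare a few routes:
Tarn - Pirton - Marden - Garth: 0.4+8.8+4.5 = 13.7
Tarn - Pirton - Arlen - Yarm - Marden - Garth: 0.4+2.7+2.1+1.9+4.5 = 11.6
Tarn - Pirton - Wendle - Hale - Garth: 0.4+7.6+1.6+5.7 = 15.3
Tarn - Yarm - Marden - Garth: 3.1+1.9+4.5 = 9.5
The minimum is 9.5 km via Tarn - Yarm - Marden - Garth.

9.5 km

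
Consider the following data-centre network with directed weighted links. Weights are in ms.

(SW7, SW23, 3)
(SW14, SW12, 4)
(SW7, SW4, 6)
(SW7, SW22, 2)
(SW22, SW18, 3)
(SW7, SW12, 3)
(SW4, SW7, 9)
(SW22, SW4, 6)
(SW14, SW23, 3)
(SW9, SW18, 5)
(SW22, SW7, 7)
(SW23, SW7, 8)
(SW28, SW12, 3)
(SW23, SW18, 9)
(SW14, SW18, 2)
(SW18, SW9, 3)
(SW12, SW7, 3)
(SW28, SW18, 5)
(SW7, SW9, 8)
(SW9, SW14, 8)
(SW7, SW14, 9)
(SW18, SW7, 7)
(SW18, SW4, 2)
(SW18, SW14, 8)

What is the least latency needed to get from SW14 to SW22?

9 ms

Running Dijkstra from SW14:
SW14: 0
SW18: 2  (via SW14)
SW23: 3  (via SW14)
SW12: 4  (via SW14)
SW4: 4  (via SW18)
SW9: 5  (via SW18)
SW7: 7  (via SW12)
SW22: 9  (via SW7)
Shortest route: SW14 → SW12 → SW7 → SW22 = 9 ms.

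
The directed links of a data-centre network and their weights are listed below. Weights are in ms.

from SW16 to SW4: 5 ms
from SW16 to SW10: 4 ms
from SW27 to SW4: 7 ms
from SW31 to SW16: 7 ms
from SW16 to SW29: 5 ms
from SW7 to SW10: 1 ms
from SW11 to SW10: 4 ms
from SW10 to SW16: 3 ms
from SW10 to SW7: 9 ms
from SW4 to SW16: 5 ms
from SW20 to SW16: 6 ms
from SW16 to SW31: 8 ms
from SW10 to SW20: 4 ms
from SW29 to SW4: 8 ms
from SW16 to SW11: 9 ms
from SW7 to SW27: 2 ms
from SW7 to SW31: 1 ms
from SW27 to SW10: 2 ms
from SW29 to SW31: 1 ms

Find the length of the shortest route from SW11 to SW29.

12 ms

Candidate routes:
SW11–SW10–SW16–SW29: 4+3+5 = 12
SW11–SW10–SW20–SW16–SW29: 4+4+6+5 = 19
SW11–SW10–SW7–SW31–SW16–SW29: 4+9+1+7+5 = 26
The minimum is 12 ms via SW11–SW10–SW16–SW29.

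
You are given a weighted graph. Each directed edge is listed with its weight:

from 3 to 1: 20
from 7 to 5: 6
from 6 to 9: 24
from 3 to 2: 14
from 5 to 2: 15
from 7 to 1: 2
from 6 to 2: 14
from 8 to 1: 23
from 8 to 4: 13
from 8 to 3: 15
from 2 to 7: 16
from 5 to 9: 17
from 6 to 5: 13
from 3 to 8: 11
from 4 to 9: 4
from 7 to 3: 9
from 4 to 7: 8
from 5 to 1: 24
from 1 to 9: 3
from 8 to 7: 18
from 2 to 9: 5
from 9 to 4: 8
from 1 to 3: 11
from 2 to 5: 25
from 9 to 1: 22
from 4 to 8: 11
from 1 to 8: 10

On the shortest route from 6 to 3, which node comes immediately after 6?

2

Enumerating some paths:
6 - 2 - 7 - 1 - 3: 14+16+2+11 = 43
6 - 2 - 9 - 4 - 7 - 1 - 3: 14+5+8+8+2+11 = 48
6 - 2 - 9 - 4 - 7 - 3: 14+5+8+8+9 = 44
6 - 2 - 7 - 3: 14+16+9 = 39
The minimum is 39 via 6 - 2 - 7 - 3.
So from 6 the first move is to 2.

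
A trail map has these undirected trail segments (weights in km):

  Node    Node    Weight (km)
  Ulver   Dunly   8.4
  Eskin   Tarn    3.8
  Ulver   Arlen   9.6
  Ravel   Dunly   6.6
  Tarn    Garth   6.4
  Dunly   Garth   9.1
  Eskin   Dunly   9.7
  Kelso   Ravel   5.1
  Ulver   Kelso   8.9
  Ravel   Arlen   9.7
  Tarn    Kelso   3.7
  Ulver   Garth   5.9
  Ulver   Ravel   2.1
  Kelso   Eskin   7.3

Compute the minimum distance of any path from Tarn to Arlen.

18.5 km

Compare a few routes:
Tarn–Kelso–Ravel–Arlen: 3.7+5.1+9.7 = 18.5
Tarn–Kelso–Ravel–Ulver–Arlen: 3.7+5.1+2.1+9.6 = 20.5
The minimum is 18.5 km via Tarn–Kelso–Ravel–Arlen.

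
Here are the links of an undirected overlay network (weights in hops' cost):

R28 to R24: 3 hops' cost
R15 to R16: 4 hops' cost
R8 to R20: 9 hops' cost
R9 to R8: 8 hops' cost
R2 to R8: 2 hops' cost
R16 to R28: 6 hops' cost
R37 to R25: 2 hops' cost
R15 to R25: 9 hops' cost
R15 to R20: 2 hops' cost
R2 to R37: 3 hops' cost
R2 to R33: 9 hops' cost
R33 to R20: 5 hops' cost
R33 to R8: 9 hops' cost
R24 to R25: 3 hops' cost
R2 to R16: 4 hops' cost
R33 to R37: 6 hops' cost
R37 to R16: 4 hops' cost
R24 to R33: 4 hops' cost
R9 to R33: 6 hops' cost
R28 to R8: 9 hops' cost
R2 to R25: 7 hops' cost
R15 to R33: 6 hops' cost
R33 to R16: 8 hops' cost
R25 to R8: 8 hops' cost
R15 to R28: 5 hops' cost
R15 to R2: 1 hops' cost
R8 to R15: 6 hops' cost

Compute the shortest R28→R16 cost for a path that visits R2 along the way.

Best R28 to R2: R28 → R15 → R2 costing 6
Shortest R2→R16: R2 → R16 = 4
Total via R2: 6 + 4 = 10 hops' cost.

10 hops' cost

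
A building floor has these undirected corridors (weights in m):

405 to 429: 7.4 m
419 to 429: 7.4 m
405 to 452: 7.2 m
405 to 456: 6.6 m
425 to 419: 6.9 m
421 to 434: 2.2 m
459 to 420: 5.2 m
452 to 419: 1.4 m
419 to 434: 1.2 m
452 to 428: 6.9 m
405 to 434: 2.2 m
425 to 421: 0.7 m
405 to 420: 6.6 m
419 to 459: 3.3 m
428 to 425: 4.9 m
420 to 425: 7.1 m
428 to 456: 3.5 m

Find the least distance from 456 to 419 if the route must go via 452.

Best 456 to 452: 456–428–452 costing 10.4
Best 452 to 419: 452–419 costing 1.4
Total via 452: 10.4 + 1.4 = 11.8 m.

11.8 m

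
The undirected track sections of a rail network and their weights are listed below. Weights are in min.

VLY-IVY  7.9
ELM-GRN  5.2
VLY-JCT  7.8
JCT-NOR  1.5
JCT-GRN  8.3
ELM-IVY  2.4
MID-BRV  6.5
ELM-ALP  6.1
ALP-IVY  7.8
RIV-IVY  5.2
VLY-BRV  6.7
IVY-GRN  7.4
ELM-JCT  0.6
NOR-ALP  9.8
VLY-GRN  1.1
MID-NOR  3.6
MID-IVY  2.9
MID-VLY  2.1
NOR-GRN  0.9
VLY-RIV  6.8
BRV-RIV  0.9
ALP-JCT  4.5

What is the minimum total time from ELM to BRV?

Candidate routes:
ELM - IVY - MID - BRV: 2.4+2.9+6.5 = 11.8
ELM - IVY - RIV - BRV: 2.4+5.2+0.9 = 8.5
ELM - JCT - NOR - GRN - VLY - RIV - BRV: 0.6+1.5+0.9+1.1+6.8+0.9 = 11.8
ELM - JCT - NOR - GRN - VLY - BRV: 0.6+1.5+0.9+1.1+6.7 = 10.8
The minimum is 8.5 min via ELM - IVY - RIV - BRV.

8.5 min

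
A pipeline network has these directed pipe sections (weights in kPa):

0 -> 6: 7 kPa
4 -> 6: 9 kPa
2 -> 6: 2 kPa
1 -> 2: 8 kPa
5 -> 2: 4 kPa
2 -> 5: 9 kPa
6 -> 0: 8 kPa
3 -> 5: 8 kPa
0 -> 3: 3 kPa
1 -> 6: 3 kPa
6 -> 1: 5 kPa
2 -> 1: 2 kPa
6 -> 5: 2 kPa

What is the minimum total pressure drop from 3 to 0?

22 kPa

Running Dijkstra from 3:
3: 0
5: 8  (via 3)
2: 12  (via 5)
1: 14  (via 2)
6: 14  (via 2)
0: 22  (via 6)
Shortest route: 3 → 5 → 2 → 6 → 0 = 22 kPa.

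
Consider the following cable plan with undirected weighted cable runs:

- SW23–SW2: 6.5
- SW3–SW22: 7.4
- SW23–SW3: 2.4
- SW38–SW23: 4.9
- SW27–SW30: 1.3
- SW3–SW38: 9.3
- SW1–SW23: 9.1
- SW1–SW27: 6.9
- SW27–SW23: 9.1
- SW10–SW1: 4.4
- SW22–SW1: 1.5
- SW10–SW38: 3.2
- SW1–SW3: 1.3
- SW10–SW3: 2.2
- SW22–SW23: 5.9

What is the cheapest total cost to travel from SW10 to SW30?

Candidate routes:
SW10 → SW3 → SW23 → SW27 → SW30: 2.2+2.4+9.1+1.3 = 15
SW10 → SW1 → SW27 → SW30: 4.4+6.9+1.3 = 12.6
SW10 → SW38 → SW23 → SW27 → SW30: 3.2+4.9+9.1+1.3 = 18.5
SW10 → SW3 → SW1 → SW27 → SW30: 2.2+1.3+6.9+1.3 = 11.7
The minimum is 11.7 via SW10 → SW3 → SW1 → SW27 → SW30.

11.7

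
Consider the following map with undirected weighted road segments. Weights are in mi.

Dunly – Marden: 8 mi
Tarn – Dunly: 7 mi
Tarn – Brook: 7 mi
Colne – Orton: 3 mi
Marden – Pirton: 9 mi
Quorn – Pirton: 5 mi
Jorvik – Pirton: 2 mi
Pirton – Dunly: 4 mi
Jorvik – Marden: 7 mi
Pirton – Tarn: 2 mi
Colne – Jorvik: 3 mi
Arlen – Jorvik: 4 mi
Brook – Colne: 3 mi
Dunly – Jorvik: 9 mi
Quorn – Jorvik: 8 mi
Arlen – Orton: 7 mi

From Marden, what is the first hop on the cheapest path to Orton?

Jorvik

Enumerating some paths:
Marden–Jorvik–Colne–Orton: 7+3+3 = 13
Marden–Pirton–Jorvik–Colne–Orton: 9+2+3+3 = 17
The minimum is 13 mi via Marden–Jorvik–Colne–Orton.
So from Marden the first move is to Jorvik.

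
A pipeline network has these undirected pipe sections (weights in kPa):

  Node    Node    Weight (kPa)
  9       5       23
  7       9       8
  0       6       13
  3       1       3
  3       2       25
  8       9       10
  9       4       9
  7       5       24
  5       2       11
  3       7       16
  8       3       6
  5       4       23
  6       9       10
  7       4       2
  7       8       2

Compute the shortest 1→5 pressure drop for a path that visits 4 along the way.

Shortest 1→4: 1–3–8–7–4 = 13
Shortest 4→5: 4–5 = 23
Total via 4: 13 + 23 = 36 kPa.

36 kPa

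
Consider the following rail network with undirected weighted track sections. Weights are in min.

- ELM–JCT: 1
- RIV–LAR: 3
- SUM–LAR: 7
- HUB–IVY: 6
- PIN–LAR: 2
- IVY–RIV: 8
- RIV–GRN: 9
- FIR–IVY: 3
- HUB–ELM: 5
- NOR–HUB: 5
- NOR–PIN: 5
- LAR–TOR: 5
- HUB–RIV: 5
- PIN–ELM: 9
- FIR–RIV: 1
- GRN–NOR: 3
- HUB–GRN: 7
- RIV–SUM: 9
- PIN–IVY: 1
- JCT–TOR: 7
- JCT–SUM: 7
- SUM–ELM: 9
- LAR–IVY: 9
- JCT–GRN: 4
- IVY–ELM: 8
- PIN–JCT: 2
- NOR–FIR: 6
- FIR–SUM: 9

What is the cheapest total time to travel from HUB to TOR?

13 min

Candidate routes:
HUB–ELM–JCT–TOR: 5+1+7 = 13
HUB–IVY–PIN–LAR–TOR: 6+1+2+5 = 14
The minimum is 13 min via HUB–ELM–JCT–TOR.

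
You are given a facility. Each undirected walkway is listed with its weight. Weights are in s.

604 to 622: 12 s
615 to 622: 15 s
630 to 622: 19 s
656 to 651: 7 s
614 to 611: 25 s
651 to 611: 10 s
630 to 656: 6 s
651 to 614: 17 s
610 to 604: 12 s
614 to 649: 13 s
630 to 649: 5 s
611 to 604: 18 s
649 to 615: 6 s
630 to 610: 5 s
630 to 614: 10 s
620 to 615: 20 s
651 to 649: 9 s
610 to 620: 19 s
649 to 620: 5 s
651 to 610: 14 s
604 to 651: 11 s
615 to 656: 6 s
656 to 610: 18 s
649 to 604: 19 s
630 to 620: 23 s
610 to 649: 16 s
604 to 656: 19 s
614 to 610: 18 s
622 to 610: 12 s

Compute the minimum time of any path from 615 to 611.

Shortest distances from 615:
615: 0
656: 6  (via 615)
649: 6  (via 615)
620: 11  (via 649)
630: 11  (via 649)
651: 13  (via 656)
622: 15  (via 615)
610: 16  (via 630)
614: 19  (via 649)
611: 23  (via 651)
Shortest route: 615 → 656 → 651 → 611 = 23 s.

23 s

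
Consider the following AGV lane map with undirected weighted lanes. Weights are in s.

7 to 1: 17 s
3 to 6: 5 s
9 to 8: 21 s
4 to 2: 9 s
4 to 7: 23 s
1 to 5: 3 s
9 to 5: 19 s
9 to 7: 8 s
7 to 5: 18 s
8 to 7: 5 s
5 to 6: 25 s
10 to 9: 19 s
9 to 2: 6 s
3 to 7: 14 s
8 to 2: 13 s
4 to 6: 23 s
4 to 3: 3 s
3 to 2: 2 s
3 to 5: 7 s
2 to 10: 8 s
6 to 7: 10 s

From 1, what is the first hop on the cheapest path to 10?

Compare a few routes:
1–5–3–4–2–10: 3+7+3+9+8 = 30
1–5–3–2–10: 3+7+2+8 = 20
The minimum is 20 s via 1–5–3–2–10.
So from 1 the first move is to 5.

5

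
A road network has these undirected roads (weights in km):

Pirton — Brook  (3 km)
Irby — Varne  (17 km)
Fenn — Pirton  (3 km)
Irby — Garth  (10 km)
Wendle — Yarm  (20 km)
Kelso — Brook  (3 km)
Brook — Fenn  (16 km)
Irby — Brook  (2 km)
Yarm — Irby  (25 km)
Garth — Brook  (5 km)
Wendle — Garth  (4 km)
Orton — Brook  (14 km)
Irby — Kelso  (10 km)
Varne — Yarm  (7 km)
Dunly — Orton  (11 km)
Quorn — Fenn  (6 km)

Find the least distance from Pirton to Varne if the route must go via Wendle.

Best Pirton to Wendle: Pirton → Brook → Garth → Wendle costing 12
Shortest Wendle→Varne: Wendle → Yarm → Varne = 27
Total via Wendle: 12 + 27 = 39 km.

39 km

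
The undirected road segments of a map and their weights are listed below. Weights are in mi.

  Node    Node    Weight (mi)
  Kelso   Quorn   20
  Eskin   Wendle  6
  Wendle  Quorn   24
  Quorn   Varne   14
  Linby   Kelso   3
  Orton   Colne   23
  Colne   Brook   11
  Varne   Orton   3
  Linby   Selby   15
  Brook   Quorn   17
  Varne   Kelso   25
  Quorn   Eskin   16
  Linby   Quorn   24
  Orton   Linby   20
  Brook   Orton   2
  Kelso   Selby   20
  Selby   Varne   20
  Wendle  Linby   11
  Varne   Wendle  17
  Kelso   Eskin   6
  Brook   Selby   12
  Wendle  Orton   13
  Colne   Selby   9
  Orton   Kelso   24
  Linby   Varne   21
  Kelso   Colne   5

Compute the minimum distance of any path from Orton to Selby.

14 mi

Running Dijkstra from Orton:
Orton: 0
Brook: 2  (via Orton)
Varne: 3  (via Orton)
Wendle: 13  (via Orton)
Colne: 13  (via Brook)
Selby: 14  (via Brook)
Shortest route: Orton → Brook → Selby = 14 mi.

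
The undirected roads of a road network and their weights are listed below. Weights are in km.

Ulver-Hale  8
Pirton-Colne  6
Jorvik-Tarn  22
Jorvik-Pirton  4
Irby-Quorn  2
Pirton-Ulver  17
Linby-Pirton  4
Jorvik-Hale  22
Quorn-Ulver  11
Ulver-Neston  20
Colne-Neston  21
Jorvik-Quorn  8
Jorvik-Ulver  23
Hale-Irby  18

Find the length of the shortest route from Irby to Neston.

33 km

Settle nodes by increasing distance from Irby:
Irby: 0
Quorn: 2  (via Irby)
Jorvik: 10  (via Quorn)
Ulver: 13  (via Quorn)
Pirton: 14  (via Jorvik)
Linby: 18  (via Pirton)
Hale: 18  (via Irby)
Colne: 20  (via Pirton)
Tarn: 32  (via Jorvik)
Neston: 33  (via Ulver)
Shortest route: Irby–Quorn–Ulver–Neston = 33 km.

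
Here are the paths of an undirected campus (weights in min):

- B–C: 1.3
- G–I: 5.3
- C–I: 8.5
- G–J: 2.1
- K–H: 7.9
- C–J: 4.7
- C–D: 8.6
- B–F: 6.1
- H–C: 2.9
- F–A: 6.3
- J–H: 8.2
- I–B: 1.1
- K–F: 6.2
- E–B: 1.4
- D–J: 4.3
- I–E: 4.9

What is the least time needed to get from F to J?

Running Dijkstra from F:
F: 0
B: 6.1  (via F)
K: 6.2  (via F)
A: 6.3  (via F)
I: 7.2  (via B)
C: 7.4  (via B)
E: 7.5  (via B)
H: 10.3  (via C)
J: 12.1  (via C)
Shortest route: F–B–C–J = 12.1 min.

12.1 min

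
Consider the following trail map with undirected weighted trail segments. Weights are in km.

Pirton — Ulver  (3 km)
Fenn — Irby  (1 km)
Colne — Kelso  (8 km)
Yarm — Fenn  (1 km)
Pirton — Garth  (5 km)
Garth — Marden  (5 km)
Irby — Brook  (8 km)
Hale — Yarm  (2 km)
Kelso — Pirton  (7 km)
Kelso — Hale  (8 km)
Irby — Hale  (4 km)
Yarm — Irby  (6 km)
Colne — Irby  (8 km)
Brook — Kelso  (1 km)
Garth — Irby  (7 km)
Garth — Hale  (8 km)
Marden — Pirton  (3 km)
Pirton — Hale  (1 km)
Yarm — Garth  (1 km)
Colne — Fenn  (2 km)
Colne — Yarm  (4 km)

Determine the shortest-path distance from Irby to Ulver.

Running Dijkstra from Irby:
Irby: 0
Fenn: 1  (via Irby)
Yarm: 2  (via Fenn)
Colne: 3  (via Fenn)
Garth: 3  (via Yarm)
Hale: 4  (via Irby)
Pirton: 5  (via Hale)
Brook: 8  (via Irby)
Ulver: 8  (via Pirton)
Shortest route: Irby–Hale–Pirton–Ulver = 8 km.

8 km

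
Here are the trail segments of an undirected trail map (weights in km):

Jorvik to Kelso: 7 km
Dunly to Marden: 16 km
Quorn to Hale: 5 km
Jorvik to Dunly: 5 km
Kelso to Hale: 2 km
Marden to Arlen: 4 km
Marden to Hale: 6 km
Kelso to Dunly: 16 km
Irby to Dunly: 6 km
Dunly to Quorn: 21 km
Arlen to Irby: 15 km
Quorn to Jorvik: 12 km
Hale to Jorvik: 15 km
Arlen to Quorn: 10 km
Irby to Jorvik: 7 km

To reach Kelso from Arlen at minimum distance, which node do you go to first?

Compare a few routes:
Arlen - Quorn - Hale - Kelso: 10+5+2 = 17
Arlen - Marden - Hale - Kelso: 4+6+2 = 12
The minimum is 12 km via Arlen - Marden - Hale - Kelso.
So from Arlen the first move is to Marden.

Marden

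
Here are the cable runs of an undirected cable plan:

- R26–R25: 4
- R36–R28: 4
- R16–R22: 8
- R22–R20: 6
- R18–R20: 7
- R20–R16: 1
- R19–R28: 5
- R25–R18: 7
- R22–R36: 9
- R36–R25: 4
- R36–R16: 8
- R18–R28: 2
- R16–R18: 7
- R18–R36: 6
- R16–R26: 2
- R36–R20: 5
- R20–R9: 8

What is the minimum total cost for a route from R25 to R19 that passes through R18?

14

Shortest R25→R18: R25 → R18 = 7
Best R18 to R19: R18 → R28 → R19 costing 7
Total via R18: 7 + 7 = 14.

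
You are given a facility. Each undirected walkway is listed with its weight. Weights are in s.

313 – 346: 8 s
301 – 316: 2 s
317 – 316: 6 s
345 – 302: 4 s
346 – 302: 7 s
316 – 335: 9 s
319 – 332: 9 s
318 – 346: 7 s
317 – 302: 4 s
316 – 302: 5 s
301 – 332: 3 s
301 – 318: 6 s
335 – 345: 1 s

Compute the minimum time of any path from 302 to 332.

Enumerating some paths:
302 - 316 - 301 - 332: 5+2+3 = 10
302 - 317 - 316 - 301 - 332: 4+6+2+3 = 15
The minimum is 10 s via 302 - 316 - 301 - 332.

10 s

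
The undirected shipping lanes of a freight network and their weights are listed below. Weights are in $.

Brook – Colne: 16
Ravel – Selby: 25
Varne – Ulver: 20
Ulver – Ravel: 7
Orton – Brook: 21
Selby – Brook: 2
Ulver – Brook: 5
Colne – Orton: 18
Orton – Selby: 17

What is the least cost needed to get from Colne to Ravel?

$28

Candidate routes:
Colne → Brook → Ulver → Ravel: 16+5+7 = 28
Colne → Brook → Selby → Ravel: 16+2+25 = 43
Colne → Orton → Brook → Ulver → Ravel: 18+21+5+7 = 51
Colne → Orton → Selby → Brook → Ulver → Ravel: 18+17+2+5+7 = 49
Cheapest is Colne → Brook → Ulver → Ravel at $28.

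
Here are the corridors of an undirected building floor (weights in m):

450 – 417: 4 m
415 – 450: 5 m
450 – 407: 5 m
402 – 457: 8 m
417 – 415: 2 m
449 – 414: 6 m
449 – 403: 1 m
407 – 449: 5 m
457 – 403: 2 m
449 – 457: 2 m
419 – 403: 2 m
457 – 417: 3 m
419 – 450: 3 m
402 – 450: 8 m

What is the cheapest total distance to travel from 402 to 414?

Compare a few routes:
402–457–449–414: 8+2+6 = 16
402–450–417–457–449–414: 8+4+3+2+6 = 23
402–457–403–449–414: 8+2+1+6 = 17
402–450–419–403–449–414: 8+3+2+1+6 = 20
The minimum is 16 m via 402–457–449–414.

16 m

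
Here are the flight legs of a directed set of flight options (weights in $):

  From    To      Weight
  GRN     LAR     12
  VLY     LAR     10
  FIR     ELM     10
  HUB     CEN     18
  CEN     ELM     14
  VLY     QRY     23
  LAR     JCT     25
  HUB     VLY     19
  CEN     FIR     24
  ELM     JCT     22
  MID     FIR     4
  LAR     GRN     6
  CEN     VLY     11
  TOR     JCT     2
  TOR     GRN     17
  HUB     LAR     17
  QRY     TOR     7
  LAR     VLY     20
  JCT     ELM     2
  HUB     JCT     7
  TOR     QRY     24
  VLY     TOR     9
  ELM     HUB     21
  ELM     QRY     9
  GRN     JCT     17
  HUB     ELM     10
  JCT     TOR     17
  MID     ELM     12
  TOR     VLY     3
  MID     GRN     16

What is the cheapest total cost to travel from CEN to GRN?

Candidate routes:
CEN–VLY–TOR–GRN: 11+9+17 = 37
CEN–VLY–LAR–GRN: 11+10+6 = 27
The minimum is $27 via CEN–VLY–LAR–GRN.

$27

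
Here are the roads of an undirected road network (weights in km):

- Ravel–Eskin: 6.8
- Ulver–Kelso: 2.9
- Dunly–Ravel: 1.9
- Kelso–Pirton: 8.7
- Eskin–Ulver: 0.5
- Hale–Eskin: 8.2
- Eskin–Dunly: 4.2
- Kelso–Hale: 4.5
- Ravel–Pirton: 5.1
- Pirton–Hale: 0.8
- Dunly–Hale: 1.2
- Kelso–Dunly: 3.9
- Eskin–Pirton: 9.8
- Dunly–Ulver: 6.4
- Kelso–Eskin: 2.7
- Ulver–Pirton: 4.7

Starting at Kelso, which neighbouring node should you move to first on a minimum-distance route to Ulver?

Ulver

Enumerating some paths:
Kelso → Ulver: 2.9 = 2.9
Kelso → Eskin → Ulver: 2.7+0.5 = 3.2
The minimum is 2.9 km via Kelso → Ulver.
So from Kelso the first move is to Ulver.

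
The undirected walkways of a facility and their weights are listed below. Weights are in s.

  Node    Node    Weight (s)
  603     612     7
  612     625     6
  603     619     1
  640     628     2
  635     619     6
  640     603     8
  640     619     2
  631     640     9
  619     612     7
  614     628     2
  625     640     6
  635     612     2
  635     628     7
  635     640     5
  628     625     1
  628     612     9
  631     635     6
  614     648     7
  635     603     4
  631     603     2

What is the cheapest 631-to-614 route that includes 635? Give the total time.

15 s

Best 631 to 635: 631 → 635 costing 6
Best 635 to 614: 635 → 628 → 614 costing 9
Total via 635: 6 + 9 = 15 s.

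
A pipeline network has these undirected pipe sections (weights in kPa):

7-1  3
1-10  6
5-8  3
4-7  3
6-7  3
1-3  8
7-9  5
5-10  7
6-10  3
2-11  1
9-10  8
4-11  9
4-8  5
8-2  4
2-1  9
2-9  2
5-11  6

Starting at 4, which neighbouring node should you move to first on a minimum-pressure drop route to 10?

Candidate routes:
4–7–6–10: 3+3+3 = 9
4–8–5–10: 5+3+7 = 15
4–7–1–10: 3+3+6 = 12
Cheapest is 4–7–6–10 at 9 kPa.
So from 4 the first move is to 7.

7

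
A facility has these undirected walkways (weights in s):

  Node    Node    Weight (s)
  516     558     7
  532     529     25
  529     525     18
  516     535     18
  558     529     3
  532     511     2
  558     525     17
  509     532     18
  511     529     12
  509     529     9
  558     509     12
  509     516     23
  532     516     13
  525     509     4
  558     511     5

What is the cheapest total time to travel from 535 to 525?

Shortest distances from 535:
535: 0
516: 18  (via 535)
558: 25  (via 516)
529: 28  (via 558)
511: 30  (via 558)
532: 31  (via 516)
509: 37  (via 558)
525: 41  (via 509)
Shortest route: 535 → 516 → 558 → 509 → 525 = 41 s.

41 s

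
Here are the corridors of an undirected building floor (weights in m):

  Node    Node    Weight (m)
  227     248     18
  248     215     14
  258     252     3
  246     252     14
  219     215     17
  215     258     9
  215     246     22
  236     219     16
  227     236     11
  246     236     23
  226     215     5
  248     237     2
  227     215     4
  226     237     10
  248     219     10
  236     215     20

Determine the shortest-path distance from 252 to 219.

29 m

Enumerating some paths:
252 → 258 → 215 → 219: 3+9+17 = 29
252 → 258 → 215 → 248 → 219: 3+9+14+10 = 36
The minimum is 29 m via 252 → 258 → 215 → 219.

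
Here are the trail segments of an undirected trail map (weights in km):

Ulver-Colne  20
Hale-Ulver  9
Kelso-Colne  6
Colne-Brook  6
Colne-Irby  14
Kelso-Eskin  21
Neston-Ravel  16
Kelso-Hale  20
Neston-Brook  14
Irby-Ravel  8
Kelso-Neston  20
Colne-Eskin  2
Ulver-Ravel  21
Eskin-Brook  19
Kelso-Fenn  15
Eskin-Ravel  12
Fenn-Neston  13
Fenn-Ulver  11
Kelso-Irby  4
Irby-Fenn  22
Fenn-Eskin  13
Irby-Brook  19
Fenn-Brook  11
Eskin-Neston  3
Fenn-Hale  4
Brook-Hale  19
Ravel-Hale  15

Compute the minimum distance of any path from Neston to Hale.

Running Dijkstra from Neston:
Neston: 0
Eskin: 3  (via Neston)
Colne: 5  (via Eskin)
Brook: 11  (via Colne)
Kelso: 11  (via Colne)
Fenn: 13  (via Neston)
Irby: 15  (via Kelso)
Ravel: 15  (via Eskin)
Hale: 17  (via Fenn)
Shortest route: Neston → Fenn → Hale = 17 km.

17 km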